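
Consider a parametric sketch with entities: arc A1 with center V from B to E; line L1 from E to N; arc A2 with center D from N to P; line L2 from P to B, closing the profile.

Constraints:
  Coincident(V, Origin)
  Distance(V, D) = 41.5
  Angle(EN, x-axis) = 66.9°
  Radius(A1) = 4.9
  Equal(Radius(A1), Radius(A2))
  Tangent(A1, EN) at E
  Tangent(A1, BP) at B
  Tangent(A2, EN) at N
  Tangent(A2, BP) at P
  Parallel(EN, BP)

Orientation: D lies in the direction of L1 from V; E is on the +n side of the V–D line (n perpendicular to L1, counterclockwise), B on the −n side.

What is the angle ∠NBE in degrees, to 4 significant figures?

76.71°

The slot axis is L1's direction at 66.9°, so u = (cos 66.9°, sin 66.9°) = (0.3923, 0.9198) and n = (−sin 66.9°, cos 66.9°) = (-0.9198, 0.3923). V is at the origin and D lies 41.5 along u from V, so D = 41.5·u = (16.28, 38.17). Tangency of A1 to both parallel lines with radius 4.9 puts E and B at V ± 4.9·n: E = (-4.507, 1.922), B = (4.507, -1.922). Equal radii place N and P the same way about D: N = D + 4.9·n = (11.77, 40.10), P = D − 4.9·n = (20.79, 36.25). Then cos ∠NBE = BN·BE / (|BN||BE|), giving 76.71°.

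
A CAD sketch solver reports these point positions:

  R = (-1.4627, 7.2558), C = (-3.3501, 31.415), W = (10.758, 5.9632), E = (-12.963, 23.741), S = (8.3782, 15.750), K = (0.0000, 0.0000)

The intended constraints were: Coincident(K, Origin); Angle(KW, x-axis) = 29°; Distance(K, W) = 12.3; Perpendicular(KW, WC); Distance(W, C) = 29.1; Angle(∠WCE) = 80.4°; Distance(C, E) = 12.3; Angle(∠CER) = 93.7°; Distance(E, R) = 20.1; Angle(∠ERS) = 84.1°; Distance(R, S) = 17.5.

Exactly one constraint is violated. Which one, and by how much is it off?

Distance(R, S) = 17.5 — off by 4.50.

K = (0.00, 0.00) ✓; KW at 29.00° ✓; |KW| = 12.30 ✓; ∠(KW, WC) = 90.00° ✓; |WC| = 29.10 ✓; ∠WCE = 80.40° ✓; |CE| = 12.30 ✓; ∠CER = 93.70° ✓; |ER| = 20.10 ✓; ∠ERS = 84.10° ✓; |RS| = 13.00 ✗.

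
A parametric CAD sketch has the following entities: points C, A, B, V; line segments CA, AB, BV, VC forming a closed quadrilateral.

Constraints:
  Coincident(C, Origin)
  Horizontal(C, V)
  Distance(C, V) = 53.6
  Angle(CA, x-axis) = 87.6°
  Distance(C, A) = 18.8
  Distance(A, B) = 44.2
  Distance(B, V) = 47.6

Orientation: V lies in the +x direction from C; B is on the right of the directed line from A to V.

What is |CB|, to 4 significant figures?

26.90

Checks: |AB| = 44.20 ✓; |BV| = 47.60 ✓.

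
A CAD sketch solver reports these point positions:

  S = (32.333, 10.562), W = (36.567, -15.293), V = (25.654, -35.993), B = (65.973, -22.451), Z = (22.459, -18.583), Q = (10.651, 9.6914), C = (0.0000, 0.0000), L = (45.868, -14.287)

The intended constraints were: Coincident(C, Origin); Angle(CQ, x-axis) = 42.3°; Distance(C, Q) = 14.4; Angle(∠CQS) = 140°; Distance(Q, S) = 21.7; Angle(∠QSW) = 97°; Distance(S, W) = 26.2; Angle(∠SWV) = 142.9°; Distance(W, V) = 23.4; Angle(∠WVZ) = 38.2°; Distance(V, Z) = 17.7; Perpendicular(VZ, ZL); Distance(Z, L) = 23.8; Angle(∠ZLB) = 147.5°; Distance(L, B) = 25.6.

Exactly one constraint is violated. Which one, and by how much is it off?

Distance(L, B) = 25.6 — off by 3.90.

C = (0.00, 0.00) ✓; CQ at 42.30° ✓; |CQ| = 14.40 ✓; ∠CQS = 140.0° ✓; |QS| = 21.70 ✓; ∠QSW = 97.00° ✓; |SW| = 26.20 ✓; ∠SWV = 142.9° ✓; |WV| = 23.40 ✓; ∠WVZ = 38.20° ✓; |VZ| = 17.70 ✓; ∠(VZ, ZL) = 90.00° ✓; |ZL| = 23.80 ✓; ∠ZLB = 147.5° ✓; |LB| = 21.70 ✗.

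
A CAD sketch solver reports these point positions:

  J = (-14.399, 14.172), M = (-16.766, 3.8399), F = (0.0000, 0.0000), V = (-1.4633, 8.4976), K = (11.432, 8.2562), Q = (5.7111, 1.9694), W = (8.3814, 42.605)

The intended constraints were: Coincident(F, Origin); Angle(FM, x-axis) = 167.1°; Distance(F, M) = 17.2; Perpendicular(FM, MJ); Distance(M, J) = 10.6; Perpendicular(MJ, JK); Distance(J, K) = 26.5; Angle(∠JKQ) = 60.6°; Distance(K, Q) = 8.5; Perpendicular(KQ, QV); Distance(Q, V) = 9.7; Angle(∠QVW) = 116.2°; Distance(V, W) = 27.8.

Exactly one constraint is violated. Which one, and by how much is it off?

Distance(V, W) = 27.8 — off by 7.70.

F = (0.00, 0.00) ✓; FM at 167.1° ✓; |FM| = 17.20 ✓; ∠(FM, MJ) = 90.00° ✓; |MJ| = 10.60 ✓; ∠(MJ, JK) = 90.00° ✓; |JK| = 26.50 ✓; ∠JKQ = 60.60° ✓; |KQ| = 8.500 ✓; ∠(KQ, QV) = 90.00° ✓; |QV| = 9.700 ✓; ∠QVW = 116.2° ✓; |VW| = 35.50 ✗.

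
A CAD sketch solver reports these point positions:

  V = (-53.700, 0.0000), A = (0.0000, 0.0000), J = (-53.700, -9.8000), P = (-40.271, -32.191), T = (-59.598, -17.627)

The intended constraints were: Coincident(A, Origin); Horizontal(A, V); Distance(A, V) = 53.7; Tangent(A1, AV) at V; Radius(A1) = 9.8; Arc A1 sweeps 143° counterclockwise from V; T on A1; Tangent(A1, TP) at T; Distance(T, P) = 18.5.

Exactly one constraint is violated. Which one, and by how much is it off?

Distance(T, P) = 18.5 — off by 5.70.

A = (0.00, 0.00) ✓; A.y = 0.00, V.y = 0.00 ✓; |AV| = 53.70 ✓; ∠(JV, VA) = 90.00° ✓; |JV| = 9.800 ✓; bearing(J→T) − bearing(J→V) = 143.0° ✓; |JT| = 9.800 ✓; ∠(JT, TP) = 90.00° ✓; |TP| = 24.20 ✗.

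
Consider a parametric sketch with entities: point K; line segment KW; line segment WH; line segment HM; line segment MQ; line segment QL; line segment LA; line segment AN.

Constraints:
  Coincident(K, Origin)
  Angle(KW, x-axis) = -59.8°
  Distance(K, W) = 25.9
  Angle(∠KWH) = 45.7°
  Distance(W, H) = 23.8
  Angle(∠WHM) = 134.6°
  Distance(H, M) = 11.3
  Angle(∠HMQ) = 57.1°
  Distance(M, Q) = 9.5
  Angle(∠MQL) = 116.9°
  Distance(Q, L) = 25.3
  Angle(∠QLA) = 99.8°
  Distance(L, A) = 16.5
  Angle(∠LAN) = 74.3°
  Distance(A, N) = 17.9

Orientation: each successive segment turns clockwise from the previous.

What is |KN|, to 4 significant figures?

27.21

∠QLA = 99.8° gives LA at -145.7° from the x-axis; with |LA| = 16.5, A = (-9.437, -39.57). ∠LAN = 74.3° gives AN at 108.6° from the x-axis; with |AN| = 17.9, N = (-15.15, -22.60). Then |KN| = |N − K| = 27.21.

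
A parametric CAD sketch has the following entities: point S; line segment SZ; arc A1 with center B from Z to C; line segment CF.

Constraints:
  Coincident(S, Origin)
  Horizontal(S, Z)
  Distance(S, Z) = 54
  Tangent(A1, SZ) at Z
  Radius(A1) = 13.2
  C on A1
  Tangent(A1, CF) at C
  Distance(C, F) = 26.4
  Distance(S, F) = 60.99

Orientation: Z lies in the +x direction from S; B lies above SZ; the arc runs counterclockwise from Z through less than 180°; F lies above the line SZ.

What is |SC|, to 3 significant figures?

67.3

Checks: S = (0.00, 0.00) ✓; |BC| = 13.20 ✓; ∠(BC, CF) = 90.00° ✓; |CF| = 26.40 ✓; |SF| = 60.99 ✓.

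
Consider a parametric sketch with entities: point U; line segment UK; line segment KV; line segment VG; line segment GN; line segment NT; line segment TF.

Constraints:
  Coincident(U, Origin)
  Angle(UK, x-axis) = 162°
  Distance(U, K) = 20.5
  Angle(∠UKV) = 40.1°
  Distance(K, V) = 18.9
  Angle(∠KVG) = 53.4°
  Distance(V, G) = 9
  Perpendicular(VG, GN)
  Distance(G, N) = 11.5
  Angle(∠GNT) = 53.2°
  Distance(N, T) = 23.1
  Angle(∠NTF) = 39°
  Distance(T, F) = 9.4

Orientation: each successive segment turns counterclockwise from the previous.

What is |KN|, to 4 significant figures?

4.317

∠KVG = 53.4° gives VG at 68.50° from the x-axis; with |VG| = 9.0, G = (-6.211, -1.337). VG is perpendicular to GN, so GN runs at 158.5°; with |GN| = 11.5, N = (-16.91, 2.878). Then |KN| = |N − K| = 4.317.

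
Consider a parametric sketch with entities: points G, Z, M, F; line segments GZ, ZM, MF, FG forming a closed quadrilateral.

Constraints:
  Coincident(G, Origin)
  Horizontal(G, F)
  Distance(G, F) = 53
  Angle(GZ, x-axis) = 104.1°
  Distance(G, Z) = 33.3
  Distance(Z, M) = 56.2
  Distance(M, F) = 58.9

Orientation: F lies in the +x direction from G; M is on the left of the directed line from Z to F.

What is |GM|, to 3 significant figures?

71.5

G is at the origin; GF is horizontal with |GF| = 53.0 and F in +x, so F = (53.0, 0). GZ runs at 104.1° with |GZ| = 33.3, so Z = (-8.11, 32.3). M is determined by |ZM| = 56.2 and |MF| = 58.9 together: it lies at the intersection of circle(Z, 56.2) and circle(F, 58.9). With |ZF| = 69.1, the foot of the radical line on ZF is 32.3 from Z and the perpendicular offset is √(56.2² − 32.3²) = 46.0. Taking the left-of-ZF solution: M = (41.9, 57.9).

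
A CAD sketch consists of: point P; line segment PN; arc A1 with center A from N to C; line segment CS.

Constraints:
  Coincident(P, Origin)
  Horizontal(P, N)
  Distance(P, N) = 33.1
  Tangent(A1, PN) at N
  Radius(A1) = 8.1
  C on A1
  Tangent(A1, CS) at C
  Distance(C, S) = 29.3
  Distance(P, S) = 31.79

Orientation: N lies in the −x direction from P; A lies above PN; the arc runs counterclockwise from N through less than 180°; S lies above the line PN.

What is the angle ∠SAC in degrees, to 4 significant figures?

74.55°

P is at the origin; PN is horizontal with |PN| = 33.1 and N on the −x side, so N = (-33.10, 0.000). Tangency of A1 to PN means the radius AN is perpendicular to PN, so A = N + (0, 8.1) = (-33.10, 8.100). Since AC ⟂ CS (tangency), |AS| = √(8.1² + 29.3²) = 30.40 regardless of where C sits on A1. So S lies on both circle(P, 31.79) and circle(A, 30.40); the above-PN intersection is S = (-11.61, 29.60). C is the foot of the tangent from S: C = (-26.05, 4.106).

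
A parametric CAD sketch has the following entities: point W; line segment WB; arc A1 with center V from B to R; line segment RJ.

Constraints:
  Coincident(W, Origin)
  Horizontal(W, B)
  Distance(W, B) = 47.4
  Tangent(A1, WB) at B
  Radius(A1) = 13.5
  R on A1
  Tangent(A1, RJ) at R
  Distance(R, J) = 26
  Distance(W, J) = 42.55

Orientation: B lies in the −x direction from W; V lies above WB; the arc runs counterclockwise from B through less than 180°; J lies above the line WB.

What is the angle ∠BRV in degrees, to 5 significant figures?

54.607°

Checks: |VB| = 13.50 ✓; |VR| = 13.50 ✓; ∠(VR, RJ) = 90.00° ✓; |RJ| = 26.00 ✓; |WJ| = 42.55 ✓.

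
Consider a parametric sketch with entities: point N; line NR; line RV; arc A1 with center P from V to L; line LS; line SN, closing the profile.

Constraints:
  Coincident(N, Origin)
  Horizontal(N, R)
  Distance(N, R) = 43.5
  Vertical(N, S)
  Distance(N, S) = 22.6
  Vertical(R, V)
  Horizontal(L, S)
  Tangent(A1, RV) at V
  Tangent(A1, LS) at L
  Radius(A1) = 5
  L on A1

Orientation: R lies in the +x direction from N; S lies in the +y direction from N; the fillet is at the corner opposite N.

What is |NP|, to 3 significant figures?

42.3

N is at the origin; NR is horizontal with |NR| = 43.5 and R on the +x side, so R = (43.5, 0.00). NS is vertical with |NS| = 22.6 and S on the +y side, so S = (0.00, 22.6). The virtual corner opposite N is at (43.5, 22.6). Since A1 is tangent to RV there, PV ⟂ RV and the tangent condition forces PL to be normal to LS, with radius 5.0, so the center P sits 5.0 in from both sides at P = (38.5, 17.6). Then |NP| = |P − N| = 42.3.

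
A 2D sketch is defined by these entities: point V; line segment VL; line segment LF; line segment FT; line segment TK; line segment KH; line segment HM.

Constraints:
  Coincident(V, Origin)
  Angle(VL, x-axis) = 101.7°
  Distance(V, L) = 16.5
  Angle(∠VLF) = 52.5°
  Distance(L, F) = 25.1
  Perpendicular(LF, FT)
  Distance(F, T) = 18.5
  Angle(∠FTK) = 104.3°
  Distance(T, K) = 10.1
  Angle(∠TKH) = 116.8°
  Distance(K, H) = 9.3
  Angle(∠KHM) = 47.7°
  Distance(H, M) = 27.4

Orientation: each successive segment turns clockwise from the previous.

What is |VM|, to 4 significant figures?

26.59

∠TKH = 116.8° gives KH at 105.3° from the x-axis; with |KH| = 9.3, H = (-1.151, -0.4390). ∠KHM = 47.7° gives HM at -27.00° from the x-axis; with |HM| = 27.4, M = (23.26, -12.88). Then |VM| = |M − V| = 26.59.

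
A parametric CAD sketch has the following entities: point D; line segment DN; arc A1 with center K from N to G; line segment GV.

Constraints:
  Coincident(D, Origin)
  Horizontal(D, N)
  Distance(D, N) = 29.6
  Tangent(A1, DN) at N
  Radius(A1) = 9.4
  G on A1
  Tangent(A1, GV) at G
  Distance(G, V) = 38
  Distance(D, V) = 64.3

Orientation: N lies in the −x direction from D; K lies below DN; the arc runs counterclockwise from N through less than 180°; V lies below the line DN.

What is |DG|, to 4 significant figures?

39.58

D is at the origin; D and N share the same y with |DN| = 29.6 and N on the −x side, so N = (-29.60, 0.000). The tangent condition forces KN to be normal to DN, so K = N + (0, -9.4) = (-29.60, -9.400). Since KG ⟂ GV (tangency), |KV| = √(9.4² + 38.0²) = 39.15 regardless of where G sits on A1. So V lies on both circle(D, 64.3) and circle(K, 39.15); the below-DN intersection is V = (-45.97, -44.96). G is the foot of the tangent from V: G = (-38.83, -7.634).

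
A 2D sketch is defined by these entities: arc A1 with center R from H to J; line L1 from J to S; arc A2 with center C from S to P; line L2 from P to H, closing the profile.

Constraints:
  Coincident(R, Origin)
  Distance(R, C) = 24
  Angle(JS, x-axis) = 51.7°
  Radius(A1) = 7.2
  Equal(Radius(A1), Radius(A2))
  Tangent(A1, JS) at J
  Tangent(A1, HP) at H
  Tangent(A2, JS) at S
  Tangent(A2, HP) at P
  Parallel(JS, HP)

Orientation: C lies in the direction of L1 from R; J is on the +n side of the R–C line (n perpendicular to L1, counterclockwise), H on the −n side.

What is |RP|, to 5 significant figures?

25.057

The slot axis is L1's direction at 51.7°, so u = (cos 51.7°, sin 51.7°) = (0.61978, 0.78478) and n = (−sin 51.7°, cos 51.7°) = (-0.78478, 0.61978). R is at the origin and C lies 24.0 along u from R, so C = 24.0·u = (14.875, 18.835). Tangency of A1 to both parallel lines with radius 7.2 puts J and H at R ± 7.2·n: J = (-5.6504, 4.4624), H = (5.6504, -4.4624). Equal radii place S and P the same way about C: S = C + 7.2·n = (9.2243, 23.297), P = C − 7.2·n = (20.525, 14.372). Then |RP| = |P − R| = 25.057.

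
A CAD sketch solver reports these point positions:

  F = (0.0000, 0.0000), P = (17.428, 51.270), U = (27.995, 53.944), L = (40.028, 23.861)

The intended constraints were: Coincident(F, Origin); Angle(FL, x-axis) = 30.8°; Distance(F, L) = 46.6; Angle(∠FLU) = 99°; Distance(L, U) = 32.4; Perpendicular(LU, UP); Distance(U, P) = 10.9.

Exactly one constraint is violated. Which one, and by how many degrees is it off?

Perpendicular(LU, UP) — off by 7.60°.

F = (0.00, 0.00) ✓; FL at 30.80° ✓; |FL| = 46.60 ✓; ∠FLU = 99.00° ✓; |LU| = 32.40 ✓; ∠(LU, UP) = 82.40° ✗; |UP| = 10.90 ✓.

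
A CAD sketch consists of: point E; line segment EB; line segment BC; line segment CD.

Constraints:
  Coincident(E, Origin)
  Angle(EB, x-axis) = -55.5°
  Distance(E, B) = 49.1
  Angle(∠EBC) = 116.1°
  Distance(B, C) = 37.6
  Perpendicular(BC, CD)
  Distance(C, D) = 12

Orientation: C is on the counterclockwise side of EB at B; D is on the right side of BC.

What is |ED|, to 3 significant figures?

81.6

E is at the origin; EB runs at -55.5° with length 49.1, so B = 49.1·(cos -55.5°, sin -55.5°) = (27.8, -40.5). ∠EBC = 116.1°, so BC runs at -55.5° + (180° − 116.1°) = 8.40° from the x-axis; with |BC| = 37.6, C = B + 37.6·(cos 8.40°, sin 8.40°) = (65.0, -35.0). BC is perpendicular to CD; with |CD| = 12.0 on the right of BC, D = C + 12.0·(0.146, -0.989) = (66.8, -46.8). Then |ED| = |D − E| = 81.6.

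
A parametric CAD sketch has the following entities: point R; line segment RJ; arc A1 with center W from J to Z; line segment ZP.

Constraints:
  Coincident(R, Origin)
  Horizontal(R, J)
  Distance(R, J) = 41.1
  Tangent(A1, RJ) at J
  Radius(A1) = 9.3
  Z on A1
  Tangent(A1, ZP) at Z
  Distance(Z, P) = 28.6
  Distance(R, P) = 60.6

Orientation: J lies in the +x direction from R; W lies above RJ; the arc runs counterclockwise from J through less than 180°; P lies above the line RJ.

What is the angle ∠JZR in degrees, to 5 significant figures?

37.018°

R is at the origin; RJ is horizontal with |RJ| = 41.1 and J on the +x side, so J = (41.100, 0.0000). The tangent condition forces WJ to be normal to RJ, so W = J + (0, 9.3) = (41.100, 9.3000). Since WZ ⟂ ZP (tangency), |WP| = √(9.3² + 28.6²) = 30.074 regardless of where Z sits on A1. So P lies on both circle(R, 60.6) and circle(W, 30.074); the above-RJ intersection is P = (46.475, 38.890). Z is the foot of the tangent from P: Z = (50.316, 10.549).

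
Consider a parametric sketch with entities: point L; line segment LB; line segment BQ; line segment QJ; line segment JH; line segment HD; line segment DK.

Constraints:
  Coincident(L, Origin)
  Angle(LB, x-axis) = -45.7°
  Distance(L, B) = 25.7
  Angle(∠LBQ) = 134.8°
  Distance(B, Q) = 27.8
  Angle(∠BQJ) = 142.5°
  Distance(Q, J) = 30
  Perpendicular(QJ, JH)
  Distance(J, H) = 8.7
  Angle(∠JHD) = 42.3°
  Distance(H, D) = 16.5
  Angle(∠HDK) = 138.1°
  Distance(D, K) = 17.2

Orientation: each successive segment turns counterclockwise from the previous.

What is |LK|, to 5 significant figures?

76.996

L is at the origin; LB runs at -45.7° with length 25.7, so B = (17.949, -18.393). ∠LBQ = 134.8° gives BQ at -0.50000° from the x-axis; with |BQ| = 27.8, Q = (45.748, -18.636). ∠BQJ = 142.5° gives QJ at 37.000° from the x-axis; with |QJ| = 30.0, J = (69.707, -0.58145). QJ is perpendicular to JH, so JH runs at 127.00°; with |JH| = 8.7, H = (64.471, 6.3667). ∠JHD = 42.3° gives HD at -95.300° from the x-axis; with |HD| = 16.5, D = (62.947, -10.063). ∠HDK = 138.1° gives DK at -53.400° from the x-axis; with |DK| = 17.2, K = (73.202, -23.871). Then |LK| = |K − L| = 76.996.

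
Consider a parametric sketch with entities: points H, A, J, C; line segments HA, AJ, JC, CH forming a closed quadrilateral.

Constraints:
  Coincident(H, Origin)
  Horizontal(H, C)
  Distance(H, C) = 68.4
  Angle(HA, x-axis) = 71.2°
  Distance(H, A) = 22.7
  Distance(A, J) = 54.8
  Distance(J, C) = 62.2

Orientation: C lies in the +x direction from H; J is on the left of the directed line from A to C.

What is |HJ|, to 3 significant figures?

75.5

Checks: |AJ| = 54.80 ✓; |JC| = 62.20 ✓.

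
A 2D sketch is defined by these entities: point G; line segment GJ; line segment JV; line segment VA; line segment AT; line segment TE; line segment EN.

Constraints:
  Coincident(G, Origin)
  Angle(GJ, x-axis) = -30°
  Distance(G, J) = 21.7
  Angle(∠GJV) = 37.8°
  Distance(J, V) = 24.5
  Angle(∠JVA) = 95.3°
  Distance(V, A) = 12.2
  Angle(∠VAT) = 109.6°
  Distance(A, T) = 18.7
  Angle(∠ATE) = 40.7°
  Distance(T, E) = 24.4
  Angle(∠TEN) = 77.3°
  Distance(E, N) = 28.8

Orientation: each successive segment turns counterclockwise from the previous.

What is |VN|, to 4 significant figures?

22.95

∠ATE = 40.7° gives TE at 46.60° from the x-axis; with |TE| = 24.4, E = (13.75, 7.336). ∠TEN = 77.3° gives EN at 149.3° from the x-axis; with |EN| = 28.8, N = (-11.02, 22.04). Then |VN| = |N − V| = 22.95.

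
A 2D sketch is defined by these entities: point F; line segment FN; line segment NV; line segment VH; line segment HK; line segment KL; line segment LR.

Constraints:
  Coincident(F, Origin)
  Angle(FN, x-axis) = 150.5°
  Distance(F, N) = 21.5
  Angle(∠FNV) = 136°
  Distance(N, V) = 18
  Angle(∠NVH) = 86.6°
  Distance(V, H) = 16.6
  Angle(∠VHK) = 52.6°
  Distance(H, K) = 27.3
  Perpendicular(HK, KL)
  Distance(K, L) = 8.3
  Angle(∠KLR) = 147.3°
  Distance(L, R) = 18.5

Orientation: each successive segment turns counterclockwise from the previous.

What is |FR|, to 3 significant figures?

44.6

F is at the origin; FN runs at 150.5° with length 21.5, so N = (-18.7, 10.6). ∠FNV = 136.0° gives NV at -166° from the x-axis; with |NV| = 18.0, V = (-36.1, 6.08). ∠NVH = 86.6° gives VH at -72.1° from the x-axis; with |VH| = 16.6, H = (-31.0, -9.72). ∠VHK = 52.6° gives HK at 55.3° from the x-axis; with |HK| = 27.3, K = (-15.5, 12.7). HK is perpendicular to KL, so KL runs at 145°; with |KL| = 8.3, L = (-22.3, 17.5). ∠KLR = 147.3° gives LR at 178° from the x-axis; with |LR| = 18.5, R = (-40.8, 18.1). Then |FR| = |R − F| = 44.6.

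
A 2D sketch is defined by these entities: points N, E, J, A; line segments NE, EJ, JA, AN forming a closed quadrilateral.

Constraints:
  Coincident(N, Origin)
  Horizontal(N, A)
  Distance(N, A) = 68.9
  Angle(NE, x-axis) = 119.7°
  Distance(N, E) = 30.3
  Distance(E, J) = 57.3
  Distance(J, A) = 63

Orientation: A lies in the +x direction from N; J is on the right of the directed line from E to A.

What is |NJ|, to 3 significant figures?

27.1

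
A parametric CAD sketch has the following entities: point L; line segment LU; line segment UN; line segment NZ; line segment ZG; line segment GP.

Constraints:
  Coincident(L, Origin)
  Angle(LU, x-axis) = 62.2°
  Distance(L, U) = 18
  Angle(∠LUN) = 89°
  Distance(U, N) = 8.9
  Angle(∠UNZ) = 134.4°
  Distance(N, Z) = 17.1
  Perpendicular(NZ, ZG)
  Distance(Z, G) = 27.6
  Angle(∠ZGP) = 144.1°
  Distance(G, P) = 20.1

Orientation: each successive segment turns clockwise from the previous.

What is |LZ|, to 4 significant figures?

21.35

∠LUN = 89.0° gives UN at -28.80° from the x-axis; with |UN| = 8.9, N = (16.19, 11.63). ∠UNZ = 134.4° gives NZ at -74.40° from the x-axis; with |NZ| = 17.1, Z = (20.79, -4.835). Then |LZ| = |Z − L| = 21.35.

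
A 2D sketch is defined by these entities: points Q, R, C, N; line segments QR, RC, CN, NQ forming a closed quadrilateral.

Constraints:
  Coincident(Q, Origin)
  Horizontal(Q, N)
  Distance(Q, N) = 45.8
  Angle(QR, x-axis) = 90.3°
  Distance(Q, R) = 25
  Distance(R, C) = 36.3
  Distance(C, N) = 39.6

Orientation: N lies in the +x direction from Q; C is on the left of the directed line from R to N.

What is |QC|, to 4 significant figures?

50.71

Checks: Q = (0.00, 0.00) ✓; |RC| = 36.30 ✓; |CN| = 39.60 ✓.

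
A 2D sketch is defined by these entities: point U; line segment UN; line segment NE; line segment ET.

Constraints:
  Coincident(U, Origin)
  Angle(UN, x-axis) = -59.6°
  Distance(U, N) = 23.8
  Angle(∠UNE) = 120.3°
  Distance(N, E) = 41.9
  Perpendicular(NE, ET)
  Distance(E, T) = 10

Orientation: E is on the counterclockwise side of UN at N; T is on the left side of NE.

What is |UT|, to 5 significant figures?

54.930

U is at the origin; UN runs at -59.6° with length 23.8, so N = 23.8·(cos -59.6°, sin -59.6°) = (12.044, -20.528). ∠UNE = 120.3°, so NE runs at -59.6° + (180° − 120.3°) = 0.10000° from the x-axis; with |NE| = 41.9, E = N + 41.9·(cos 0.10000°, sin 0.10000°) = (53.944, -20.455). NE is perpendicular to ET; with |ET| = 10.0 on the left of NE, T = E + 10.0·(-0.0017453, 1.0000) = (53.926, -10.455). Then |UT| = |T − U| = 54.930.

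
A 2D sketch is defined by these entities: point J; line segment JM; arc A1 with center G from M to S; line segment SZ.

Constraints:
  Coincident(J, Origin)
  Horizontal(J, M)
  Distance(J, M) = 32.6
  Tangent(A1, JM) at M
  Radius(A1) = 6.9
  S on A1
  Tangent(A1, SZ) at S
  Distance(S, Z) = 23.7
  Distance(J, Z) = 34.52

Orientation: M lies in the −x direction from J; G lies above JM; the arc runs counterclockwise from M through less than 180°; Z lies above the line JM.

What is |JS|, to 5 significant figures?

26.430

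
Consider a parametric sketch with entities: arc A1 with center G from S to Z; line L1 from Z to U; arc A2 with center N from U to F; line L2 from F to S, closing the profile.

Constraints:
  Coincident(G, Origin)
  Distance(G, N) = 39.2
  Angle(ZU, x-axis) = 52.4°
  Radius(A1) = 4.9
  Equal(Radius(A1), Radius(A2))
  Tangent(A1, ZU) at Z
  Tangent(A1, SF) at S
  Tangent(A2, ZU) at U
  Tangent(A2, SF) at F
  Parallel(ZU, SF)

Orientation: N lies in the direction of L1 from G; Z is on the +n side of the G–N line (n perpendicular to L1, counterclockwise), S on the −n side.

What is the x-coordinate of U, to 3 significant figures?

20.0

The slot axis is L1's direction at 52.4°, so u = (cos 52.4°, sin 52.4°) = (0.610, 0.792) and n = (−sin 52.4°, cos 52.4°) = (-0.792, 0.610). G is at the origin and N lies 39.2 along u from G, so N = 39.2·u = (23.9, 31.1). Tangency of A1 to both parallel lines with radius 4.9 puts Z and S at G ± 4.9·n: Z = (-3.88, 2.99), S = (3.88, -2.99). Equal radii place U and F the same way about N: U = N + 4.9·n = (20.0, 34.0), F = N − 4.9·n = (27.8, 28.1). So U.x = 20.0.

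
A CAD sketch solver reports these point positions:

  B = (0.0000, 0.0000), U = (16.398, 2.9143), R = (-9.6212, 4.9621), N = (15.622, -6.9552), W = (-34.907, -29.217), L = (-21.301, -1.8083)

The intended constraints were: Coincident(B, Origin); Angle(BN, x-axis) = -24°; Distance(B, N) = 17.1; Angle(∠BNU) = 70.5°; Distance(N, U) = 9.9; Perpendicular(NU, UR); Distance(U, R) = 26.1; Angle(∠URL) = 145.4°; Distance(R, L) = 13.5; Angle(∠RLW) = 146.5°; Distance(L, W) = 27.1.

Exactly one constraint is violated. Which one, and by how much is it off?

Distance(L, W) = 27.1 — off by 3.50.

B = (0.00, 0.00) ✓; BN at -24.00° ✓; |BN| = 17.10 ✓; ∠BNU = 70.50° ✓; |NU| = 9.900 ✓; ∠(NU, UR) = 90.00° ✓; |UR| = 26.10 ✓; ∠URL = 145.4° ✓; |RL| = 13.50 ✓; ∠RLW = 146.5° ✓; |LW| = 30.60 ✗.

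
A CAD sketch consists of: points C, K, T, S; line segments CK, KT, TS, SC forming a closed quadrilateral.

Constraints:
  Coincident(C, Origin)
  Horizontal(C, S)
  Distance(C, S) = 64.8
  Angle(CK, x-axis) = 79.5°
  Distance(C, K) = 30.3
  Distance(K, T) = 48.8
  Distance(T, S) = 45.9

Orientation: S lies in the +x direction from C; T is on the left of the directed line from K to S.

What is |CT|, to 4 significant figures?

68.33

C is at the origin; CS is horizontal with |CS| = 64.8 and S in +x, so S = (64.8, 0). CK runs at 79.5° with |CK| = 30.3, so K = (5.522, 29.79). T is determined by |KT| = 48.8 and |TS| = 45.9 together: it lies at the intersection of circle(K, 48.8) and circle(S, 45.9). With |KS| = 66.34, the foot of the radical line on KS is 35.24 from K and the perpendicular offset is √(48.8² − 35.24²) = 33.76. Taking the left-of-KS solution: T = (52.17, 44.13).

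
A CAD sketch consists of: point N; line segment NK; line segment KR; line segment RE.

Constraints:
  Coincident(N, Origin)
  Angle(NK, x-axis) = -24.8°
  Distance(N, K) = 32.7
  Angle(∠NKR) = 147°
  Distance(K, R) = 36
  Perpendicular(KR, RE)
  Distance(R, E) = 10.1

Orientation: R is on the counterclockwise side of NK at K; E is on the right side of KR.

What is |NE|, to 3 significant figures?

69.3

N is at the origin; NK runs at -24.8° with length 32.7, so K = 32.7·(cos -24.8°, sin -24.8°) = (29.7, -13.7). ∠NKR = 147.0°, so KR runs at -24.8° + (180° − 147.0°) = 8.20° from the x-axis; with |KR| = 36.0, R = K + 36.0·(cos 8.20°, sin 8.20°) = (65.3, -8.58). KR is perpendicular to RE; with |RE| = 10.1 on the right of KR, E = R + 10.1·(0.143, -0.990) = (66.8, -18.6). Then |NE| = |E − N| = 69.3.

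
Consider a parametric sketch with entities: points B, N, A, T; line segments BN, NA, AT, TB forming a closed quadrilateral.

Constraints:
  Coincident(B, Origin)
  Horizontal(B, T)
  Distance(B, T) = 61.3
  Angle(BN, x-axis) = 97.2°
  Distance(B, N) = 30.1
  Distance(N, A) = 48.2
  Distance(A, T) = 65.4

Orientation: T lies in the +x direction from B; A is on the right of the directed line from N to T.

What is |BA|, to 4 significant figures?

18.34

B is at the origin; B and T share the same y with |BT| = 61.3 and T in +x, so T = (61.3, 0). BN runs at 97.2° with |BN| = 30.1, so N = (-3.773, 29.86). A is determined by |NA| = 48.2 and |AT| = 65.4 together: it lies at the intersection of circle(N, 48.2) and circle(T, 65.4). With |NT| = 71.60, the foot of the radical line on NT is 22.15 from N and the perpendicular offset is √(48.2² − 22.15²) = 42.81. Taking the right-of-NT solution: A = (-1.492, -18.28).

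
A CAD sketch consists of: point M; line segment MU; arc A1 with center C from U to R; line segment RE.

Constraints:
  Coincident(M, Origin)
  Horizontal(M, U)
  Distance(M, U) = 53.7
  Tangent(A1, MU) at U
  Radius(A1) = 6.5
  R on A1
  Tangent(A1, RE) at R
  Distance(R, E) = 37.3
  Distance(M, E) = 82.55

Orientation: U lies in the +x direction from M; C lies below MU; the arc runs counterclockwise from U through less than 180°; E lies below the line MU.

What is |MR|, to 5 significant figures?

49.860

M is at the origin; MU is horizontal with |MU| = 53.7 and U on the +x side, so U = (53.700, 0.0000). Tangency of A1 to MU means the radius CU is perpendicular to MU, so C = U + (0, -6.5) = (53.700, -6.5000). Since CR ⟂ RE (tangency), |CE| = √(6.5² + 37.3²) = 37.862 regardless of where R sits on A1. So E lies on both circle(M, 82.55) and circle(C, 37.862); the below-MU intersection is E = (72.587, -39.315). R is the foot of the tangent from E: R = (48.707, -10.661).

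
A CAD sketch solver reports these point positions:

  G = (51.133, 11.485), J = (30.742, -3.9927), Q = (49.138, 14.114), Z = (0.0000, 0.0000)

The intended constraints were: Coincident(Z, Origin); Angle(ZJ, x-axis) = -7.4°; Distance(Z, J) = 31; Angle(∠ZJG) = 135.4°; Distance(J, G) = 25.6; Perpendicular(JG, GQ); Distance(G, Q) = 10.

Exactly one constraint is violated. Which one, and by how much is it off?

Distance(G, Q) = 10 — off by 6.70.

Z = (0.00, 0.00) ✓; ZJ at -7.400° ✓; |ZJ| = 31.00 ✓; ∠ZJG = 135.4° ✓; |JG| = 25.60 ✓; ∠(JG, GQ) = 89.99° ✓; |GQ| = 3.300 ✗.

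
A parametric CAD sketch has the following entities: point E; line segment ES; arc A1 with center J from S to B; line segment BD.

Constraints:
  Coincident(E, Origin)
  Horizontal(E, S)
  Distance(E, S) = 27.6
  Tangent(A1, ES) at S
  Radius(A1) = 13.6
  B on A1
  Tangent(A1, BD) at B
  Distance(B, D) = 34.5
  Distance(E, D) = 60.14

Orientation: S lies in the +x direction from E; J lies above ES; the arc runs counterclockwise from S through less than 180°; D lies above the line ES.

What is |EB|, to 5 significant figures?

44.124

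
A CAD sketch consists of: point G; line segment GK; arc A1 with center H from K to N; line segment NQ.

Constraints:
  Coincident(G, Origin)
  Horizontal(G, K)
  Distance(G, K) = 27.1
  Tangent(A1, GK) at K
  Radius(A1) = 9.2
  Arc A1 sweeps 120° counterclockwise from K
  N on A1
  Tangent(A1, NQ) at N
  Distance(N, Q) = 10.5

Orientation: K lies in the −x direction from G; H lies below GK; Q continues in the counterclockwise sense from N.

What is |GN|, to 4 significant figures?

37.69

G is at the origin; G and K share the same y with |GK| = 27.1 and K on the −x side, so K = (-27.10, 0.000). A1 meets GK tangentially, so HK is at right angles to GK, so H = K + (0, -9.2) = (-27.10, -9.200). On A1, K sits at bearing 90° from H; a 120° counterclockwise sweep puts N at bearing 210°, so N = H + 9.2·(cos 210°, sin 210°) = (-35.07, -13.80). Then |GN| = |N − G| = 37.69.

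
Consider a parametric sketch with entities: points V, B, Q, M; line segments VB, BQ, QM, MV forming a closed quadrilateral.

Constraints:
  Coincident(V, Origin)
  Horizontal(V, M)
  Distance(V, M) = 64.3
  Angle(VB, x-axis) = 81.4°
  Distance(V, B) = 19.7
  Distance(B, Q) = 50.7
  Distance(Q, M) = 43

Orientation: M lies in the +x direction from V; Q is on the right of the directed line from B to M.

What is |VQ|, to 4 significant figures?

37.55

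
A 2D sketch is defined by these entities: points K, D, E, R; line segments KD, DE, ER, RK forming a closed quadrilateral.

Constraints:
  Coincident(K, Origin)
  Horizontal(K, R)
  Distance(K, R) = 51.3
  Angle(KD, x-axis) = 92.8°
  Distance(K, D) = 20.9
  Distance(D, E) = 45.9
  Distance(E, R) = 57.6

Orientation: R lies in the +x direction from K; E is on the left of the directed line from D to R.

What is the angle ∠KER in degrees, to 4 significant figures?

50.59°

K is at the origin; K and R share the same y with |KR| = 51.3 and R in +x, so R = (51.3, 0). KD runs at 92.8° with |KD| = 20.9, so D = (-1.021, 20.88). E is determined by |DE| = 45.9 and |ER| = 57.6 together: it lies at the intersection of circle(D, 45.9) and circle(R, 57.6). With |DR| = 56.33, the foot of the radical line on DR is 17.42 from D and the perpendicular offset is √(45.9² − 17.42²) = 42.47. Taking the left-of-DR solution: E = (30.89, 53.86).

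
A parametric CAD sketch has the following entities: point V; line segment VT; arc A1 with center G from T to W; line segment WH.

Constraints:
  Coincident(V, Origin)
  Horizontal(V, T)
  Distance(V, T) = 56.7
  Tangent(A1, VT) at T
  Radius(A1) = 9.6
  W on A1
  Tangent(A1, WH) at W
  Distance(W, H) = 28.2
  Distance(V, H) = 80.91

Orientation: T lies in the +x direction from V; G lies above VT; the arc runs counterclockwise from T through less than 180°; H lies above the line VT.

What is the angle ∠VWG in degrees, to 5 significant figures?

21.105°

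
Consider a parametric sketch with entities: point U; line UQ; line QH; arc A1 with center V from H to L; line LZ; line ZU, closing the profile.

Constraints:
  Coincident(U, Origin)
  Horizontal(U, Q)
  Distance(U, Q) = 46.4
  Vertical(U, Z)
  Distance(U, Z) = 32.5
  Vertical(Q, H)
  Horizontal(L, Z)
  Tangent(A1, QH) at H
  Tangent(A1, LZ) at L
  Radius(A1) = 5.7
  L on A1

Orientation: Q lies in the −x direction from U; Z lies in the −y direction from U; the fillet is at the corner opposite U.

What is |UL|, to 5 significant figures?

52.084

The virtual corner opposite U is at (-46.400, -32.500). The tangent condition forces VH to be normal to QH and tangency of A1 to LZ means the radius VL is perpendicular to LZ, with radius 5.7, so the center V sits 5.7 in from both sides at V = (-40.700, -26.800). That places the tangent points at H = (-46.400, -26.800) on QH and L = (-40.700, -32.500) on LZ. Then |UL| = |L − U| = 52.084.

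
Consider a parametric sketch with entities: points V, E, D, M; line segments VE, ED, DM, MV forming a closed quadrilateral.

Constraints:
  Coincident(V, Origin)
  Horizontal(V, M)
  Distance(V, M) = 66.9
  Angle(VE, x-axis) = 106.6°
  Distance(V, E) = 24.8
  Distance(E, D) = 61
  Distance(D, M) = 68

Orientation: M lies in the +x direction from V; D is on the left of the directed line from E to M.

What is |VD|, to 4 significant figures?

74.22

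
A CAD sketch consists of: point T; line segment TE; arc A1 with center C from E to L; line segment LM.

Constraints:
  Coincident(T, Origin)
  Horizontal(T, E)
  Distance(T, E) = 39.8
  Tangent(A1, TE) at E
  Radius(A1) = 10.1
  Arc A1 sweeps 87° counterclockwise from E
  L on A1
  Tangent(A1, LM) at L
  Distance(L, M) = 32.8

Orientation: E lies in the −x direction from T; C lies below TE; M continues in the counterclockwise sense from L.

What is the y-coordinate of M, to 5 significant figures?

-42.326

On A1, E sits at bearing 90° from C; an 87° counterclockwise sweep puts L at bearing 177°, so L = C + 10.1·(cos 177°, sin 177°) = (-49.886, -9.5714). A1 meets LM tangentially, so CL is at right angles to LM, so LM runs along (−sin 177°, cos 177°); with |LM| = 32.8, M = (-51.603, -42.326). So M.y = -42.326.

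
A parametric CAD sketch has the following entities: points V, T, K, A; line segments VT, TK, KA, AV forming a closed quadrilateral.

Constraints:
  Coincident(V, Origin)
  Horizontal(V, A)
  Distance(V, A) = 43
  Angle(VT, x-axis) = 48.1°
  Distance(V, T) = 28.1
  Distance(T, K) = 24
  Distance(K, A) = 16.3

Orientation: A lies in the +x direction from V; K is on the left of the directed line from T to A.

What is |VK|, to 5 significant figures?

45.341

V is at the origin; VA is horizontal with |VA| = 43.0 and A in +x, so A = (43.0, 0). VT runs at 48.1° with |VT| = 28.1, so T = (18.766, 20.915). K is determined by |TK| = 24.0 and |KA| = 16.3 together: it lies at the intersection of circle(T, 24.0) and circle(A, 16.3). With |TA| = 32.011, the foot of the radical line on TA is 20.853 from T and the perpendicular offset is √(24.0² − 20.853²) = 11.882. Taking the left-of-TA solution: K = (42.315, 16.286).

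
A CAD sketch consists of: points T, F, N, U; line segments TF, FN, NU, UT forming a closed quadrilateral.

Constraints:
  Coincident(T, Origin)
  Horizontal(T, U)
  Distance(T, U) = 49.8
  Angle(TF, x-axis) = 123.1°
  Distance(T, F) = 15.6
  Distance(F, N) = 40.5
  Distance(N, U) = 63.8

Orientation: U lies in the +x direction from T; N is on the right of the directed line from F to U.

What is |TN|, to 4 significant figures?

28.51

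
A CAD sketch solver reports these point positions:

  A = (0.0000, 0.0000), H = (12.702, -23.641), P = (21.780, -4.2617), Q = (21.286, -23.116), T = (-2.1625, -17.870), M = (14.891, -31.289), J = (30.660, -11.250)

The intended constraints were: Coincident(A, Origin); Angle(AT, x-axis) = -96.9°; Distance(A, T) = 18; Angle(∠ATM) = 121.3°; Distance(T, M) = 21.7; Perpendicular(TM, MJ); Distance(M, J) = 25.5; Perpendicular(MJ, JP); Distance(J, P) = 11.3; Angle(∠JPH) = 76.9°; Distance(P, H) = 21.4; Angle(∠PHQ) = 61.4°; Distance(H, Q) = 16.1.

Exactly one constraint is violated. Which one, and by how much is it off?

Distance(H, Q) = 16.1 — off by 7.50.

A = (0.00, 0.00) ✓; AT at -96.90° ✓; |AT| = 18.00 ✓; ∠ATM = 121.3° ✓; |TM| = 21.70 ✓; ∠(TM, MJ) = 90.00° ✓; |MJ| = 25.50 ✓; ∠(MJ, JP) = 90.00° ✓; |JP| = 11.30 ✓; ∠JPH = 76.90° ✓; |PH| = 21.40 ✓; ∠PHQ = 61.40° ✓; |HQ| = 8.600 ✗.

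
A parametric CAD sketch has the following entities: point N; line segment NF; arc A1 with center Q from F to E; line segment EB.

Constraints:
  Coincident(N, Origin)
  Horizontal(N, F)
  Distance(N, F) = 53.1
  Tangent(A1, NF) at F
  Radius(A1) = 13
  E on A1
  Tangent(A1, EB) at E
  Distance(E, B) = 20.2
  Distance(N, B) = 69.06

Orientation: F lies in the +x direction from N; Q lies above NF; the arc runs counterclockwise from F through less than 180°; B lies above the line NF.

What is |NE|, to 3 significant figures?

67.6

Checks: |QE| = 13.00 ✓; ∠(QE, EB) = 90.00° ✓; |EB| = 20.20 ✓; |NB| = 69.06 ✓.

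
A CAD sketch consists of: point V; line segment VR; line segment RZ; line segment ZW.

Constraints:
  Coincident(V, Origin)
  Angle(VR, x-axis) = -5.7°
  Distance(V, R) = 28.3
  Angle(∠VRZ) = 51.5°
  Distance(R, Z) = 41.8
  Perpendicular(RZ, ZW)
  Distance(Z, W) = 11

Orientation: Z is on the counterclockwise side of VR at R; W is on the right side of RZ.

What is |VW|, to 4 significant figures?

41.03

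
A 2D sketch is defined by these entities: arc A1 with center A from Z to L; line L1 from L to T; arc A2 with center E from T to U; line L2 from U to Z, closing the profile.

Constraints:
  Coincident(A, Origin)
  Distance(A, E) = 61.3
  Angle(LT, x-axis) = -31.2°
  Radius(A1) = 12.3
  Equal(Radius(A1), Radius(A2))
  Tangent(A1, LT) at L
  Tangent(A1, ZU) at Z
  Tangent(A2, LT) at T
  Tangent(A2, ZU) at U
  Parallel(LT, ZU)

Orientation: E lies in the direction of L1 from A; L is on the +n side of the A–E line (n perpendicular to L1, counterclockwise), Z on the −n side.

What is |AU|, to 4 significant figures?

62.52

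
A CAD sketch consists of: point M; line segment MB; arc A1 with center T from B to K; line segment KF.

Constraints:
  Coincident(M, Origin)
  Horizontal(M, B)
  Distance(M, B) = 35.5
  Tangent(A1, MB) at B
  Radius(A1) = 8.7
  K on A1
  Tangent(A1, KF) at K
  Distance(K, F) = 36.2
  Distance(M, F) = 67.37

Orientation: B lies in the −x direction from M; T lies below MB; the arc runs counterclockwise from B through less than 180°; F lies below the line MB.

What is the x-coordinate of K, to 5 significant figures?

-43.919

Checks: |TK| = 8.700 ✓; ∠(TK, KF) = 90.00° ✓; |KF| = 36.20 ✓; |MF| = 67.37 ✓.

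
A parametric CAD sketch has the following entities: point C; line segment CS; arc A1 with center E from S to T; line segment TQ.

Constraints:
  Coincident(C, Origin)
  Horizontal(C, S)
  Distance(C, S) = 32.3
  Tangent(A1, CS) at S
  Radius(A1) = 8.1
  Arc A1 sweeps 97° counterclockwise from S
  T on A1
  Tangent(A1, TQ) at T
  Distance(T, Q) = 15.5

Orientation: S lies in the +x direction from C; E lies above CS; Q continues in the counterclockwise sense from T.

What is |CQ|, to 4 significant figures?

45.58

C is at the origin; CS is horizontal with |CS| = 32.3 and S on the +x side, so S = (32.30, 0.000). The tangent condition forces ES to be normal to CS, so E = S + (0, 8.1) = (32.30, 8.100). On A1, S sits at bearing -90° from E; a 97° counterclockwise sweep puts T at bearing 7°, so T = E + 8.1·(cos 7°, sin 7°) = (40.34, 9.087). The tangent condition forces ET to be normal to TQ, so TQ runs along (−sin 7°, cos 7°); with |TQ| = 15.5, Q = (38.45, 24.47). Then |CQ| = |Q − C| = 45.58.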